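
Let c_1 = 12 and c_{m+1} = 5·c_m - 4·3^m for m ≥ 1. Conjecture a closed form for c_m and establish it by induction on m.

Computing the first terms: c_1 = 12, c_2 = 48, c_3 = 204. This suggests c_m = 2·3^m + 6·5^(m - 1).
Base case (m = 1): the formula gives 12 = 12 = c_1.
Inductive step: assume the claim holds for m = j, so c_j = 2·3^j + 6·5^(j - 1).
Then c_{j+1} = 5·c_j - 4·3^j = 5·(2·3^j + 6·5^(j - 1)) - 4·3^j = 2·3^(j + 1) + 6·5^j = 2·3^(j+1) + 6·5^((j+1) - 1),
which is the claimed formula at m = j+1.
By the principle of mathematical induction, the result holds for all m ≥ 1.

c_m = 2·3^m + 6·5^(m - 1)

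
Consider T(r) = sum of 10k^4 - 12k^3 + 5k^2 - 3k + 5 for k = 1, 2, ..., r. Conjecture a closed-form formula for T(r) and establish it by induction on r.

We claim T(r) = r(2r^4 + 2r^3 - r^2 - 2r + 4) for all r ≥ 1.
Base step (r = 1): T(1) = 5, and the closed form gives 5. They agree.
For the inductive step, assume it holds for an arbitrary k ≥ 1, so T(k) = k(2k^4 + 2k^3 - k^2 - 2k + 4).
Then T(k+1) = T(k) + (10k^4 + 28k^3 + 29k^2 + 11k + 5) = (k(2k^4 + 2k^3 - k^2 - 2k + 4)) + (10k^4 + 28k^3 + 29k^2 + 11k + 5).
Simplifying, T(k+1) = (k + 1)(2k^4 + 10k^3 + 17k^2 + 10k + 5) = (k+1)(2(k+1)^4 + 2(k+1)^3 - (k+1)^2 - 2(k+1) + 4),
which is the closed form with r = k+1.
Hence, by induction on r, the claim holds for every r ≥ 1.

T(r) = r(2r^4 + 2r^3 - r^2 - 2r + 4)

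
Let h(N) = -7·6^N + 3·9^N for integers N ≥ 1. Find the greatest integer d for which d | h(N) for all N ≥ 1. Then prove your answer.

Computing the first values: h(1) = -15 and h(2) = -9; gcd(-15, -9) = 3, so d ≤ 3.
We prove 3 | -7·6^N + 3·9^N for all N ≥ 1 by induction on N.
Base step (N = 1): h(1) = -15 = 3·(-5), so 3 | h(1).
Suppose the result is true for N = k, i.e. 3 | h(k). Then
h(k+1) − 9·h(k) = (-7·6^(k+1) + 3·9^(k+1)) − 9·(-7·6^k + 3·9^k) = (-7)·6^k·(6 − 9) = (21)·6^k. Since 3 | h(k) by the inductive hypothesis, 3 | 9·h(k); and 3 | 21 since 21 = 3·7. Therefore 3 | h(k+1).
By the principle of mathematical induction, the result holds for all N ≥ 1.
Therefore the largest such d is 3.

d = 3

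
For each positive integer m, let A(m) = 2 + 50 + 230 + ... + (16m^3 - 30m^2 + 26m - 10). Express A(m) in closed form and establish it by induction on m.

A(m) = 2m(2m^3 - m^2 + m - 1)

We claim A(m) = 2m(2m^3 - m^2 + m - 1) for all m ≥ 1.
For the base case m = 1: A(1) = 2, and the closed form gives 2. They agree.
For the inductive step, assume it holds for an arbitrary i ≥ 1, so A(i) = 2i(2i^3 - i^2 + i - 1).
Then A(i+1) = A(i) + (16i^3 + 18i^2 + 14i + 2) = (2i(2i^3 - i^2 + i - 1)) + (16i^3 + 18i^2 + 14i + 2).
Simplifying, A(i+1) = 2(i + 1)(2i^3 + 5i^2 + 5i + 1) = 2(i+1)(2(i+1)^3 - (i+1)^2 + (i+1) - 1),
which is the closed form with m = i+1.
By the principle of mathematical induction, the result holds for all m ≥ 1.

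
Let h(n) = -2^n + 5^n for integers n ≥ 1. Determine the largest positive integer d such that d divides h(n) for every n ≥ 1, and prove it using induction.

d = 3

Computing the first values: h(1) = 3 and h(2) = 21; gcd(3, 21) = 3, so d ≤ 3.
We prove 3 | -2^n + 5^n for all n ≥ 1 by induction on n.
Base step (n = 1): h(1) = 3 = 3·(1), so 3 | h(1).
Suppose the result is true for n = j, i.e. 3 | h(j). Then
5^{j+1} − 2^{j+1} = 5·5^j − 2·2^j = 5·(5^j − 2^j) + (3)·2^j. The first term is divisible by 3 by the inductive hypothesis, and the second term (3)·2^j is divisible by 3 since 3 | 3. Hence 3 | h(j+1).
This completes the induction.
Therefore the largest such d is 3.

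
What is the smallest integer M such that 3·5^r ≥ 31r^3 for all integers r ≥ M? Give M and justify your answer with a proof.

M = 5

At r = 4: 1875 < 1984, so the inequality fails and M ≥ 5. We prove 3·5^r ≥ 31r^3 for all r ≥ 5.
When r = 5: 3·5^r = 9375 and 31r^3 = 3875, so 9375 ≥ 3875.
For the inductive step, assume it holds for an arbitrary p ≥ 5, so 3·5^p ≥ 31p^3.
Then 3·5^(p + 1) = 5·(3·5^p) ≥ 5·(31p^3).
Also, for p ≥ 5 we have 5·(31p^3) ≥ 31(p+1)^3, since 5 ≥ (1 + 1/p)^3 for all p ≥ 5.
Combining, 3·5^(p + 1) ≥ 31(p+1)^3.
By the principle of mathematical induction, the result holds for all r ≥ 5.
Hence the smallest such M is 5.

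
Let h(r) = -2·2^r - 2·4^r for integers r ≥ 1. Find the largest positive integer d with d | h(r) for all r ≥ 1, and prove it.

d = 4

Computing the first values: h(1) = -12 and h(2) = -40; gcd(-12, -40) = 4, so d ≤ 4.
We prove 4 | -2·2^r - 2·4^r for all r ≥ 1 by induction on r.
Base step (r = 1): h(1) = -12 = 4·(-3), so 4 | h(1).
Inductive step: assume the claim holds for r = p, i.e. 4 | h(p). Then
h(p+1) − 4·h(p) = (-2·2^(p+1) - 2·4^(p+1)) − 4·(-2·2^p - 2·4^p) = (-2)·2^p·(2 − 4) = (4)·2^p. Since 4 | h(p) by the inductive hypothesis, 4 | 4·h(p); and 4 | 4 since 4 = 4·1. Therefore 4 | h(p+1).
This completes the induction.
Therefore the largest such d is 4.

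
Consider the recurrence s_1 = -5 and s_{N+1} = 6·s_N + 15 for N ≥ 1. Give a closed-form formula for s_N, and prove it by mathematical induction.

s_N = -2·6^(N - 1) - 3

Computing the first terms: s_1 = -5, s_2 = -15, s_3 = -75. This suggests s_N = -2·6^(N - 1) - 3.
Base case (N = 1): the formula gives -5 = -5 = s_1.
Suppose the result is true for N = j, so s_j = -2·6^(j - 1) - 3.
Then s_{j+1} = 6·s_j + 15 = 6·(-2·6^(j - 1) - 3) + 15 = -2·6^j - 3 = -2·6^((j+1) - 1) - 3,
which is the claimed formula at N = j+1.
This completes the induction.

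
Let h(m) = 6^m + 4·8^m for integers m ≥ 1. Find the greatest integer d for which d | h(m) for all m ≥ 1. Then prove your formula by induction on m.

Computing the first values: h(1) = 38 and h(2) = 292; gcd(38, 292) = 2, so d ≤ 2.
We prove 2 | 6^m + 4·8^m for all m ≥ 1 by induction on m.
Base step (m = 1): h(1) = 38 = 2·(19), so 2 | h(1).
For the inductive step, assume it holds for an arbitrary p ≥ 1, i.e. 2 | h(p). Then
h(p+1) − 8·h(p) = (6^(p+1) + 4·8^(p+1)) − 8·(6^p + 4·8^p) = (1)·6^p·(6 − 8) = (-2)·6^p. Since 2 | h(p) by the inductive hypothesis, 2 | 8·h(p); and 2 | -2 since -2 = 2·-1. Therefore 2 | h(p+1).
By induction, the statement is established for all m ≥ 1.
Therefore the largest such d is 2.

d = 2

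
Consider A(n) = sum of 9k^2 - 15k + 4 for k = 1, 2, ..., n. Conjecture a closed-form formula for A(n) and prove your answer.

A(n) = n(3n^2 - 3n - 2)

We claim A(n) = n(3n^2 - 3n - 2) for all n ≥ 1.
For the base case n = 1: A(1) = -2, and the closed form gives -2. They agree.
For the inductive step, assume it holds for an arbitrary k ≥ 1, so A(k) = k(3k^2 - 3k - 2).
Then A(k+1) = A(k) + (9k^2 + 3k - 2) = (k(3k^2 - 3k - 2)) + (9k^2 + 3k - 2).
Simplifying, A(k+1) = (k + 1)(3k^2 + 3k - 2) = (k+1)(3(k+1)^2 - 3(k+1) - 2),
which is the closed form with n = k+1.
By the principle of mathematical induction, the result holds for all n ≥ 1.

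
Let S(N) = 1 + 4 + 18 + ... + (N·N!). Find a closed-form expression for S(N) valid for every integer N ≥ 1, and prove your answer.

S(N) = (N + 1)! - 1

We claim S(N) = (N + 1)! - 1 for all N ≥ 1.
Base case (N = 1): S(1) = 1, and the closed form gives 1. They agree.
Inductive step: suppose the statement holds for some i ≥ 1, so S(i) = (i + 1)! - 1.
Then S(i+1) = S(i) + ((i + 1)(i + 1)!) = ((i + 1)! - 1) + ((i + 1)(i + 1)!).
Simplifying, S(i+1) = ((i+1) + 1)! - 1,
which is the closed form with N = i+1.
By the principle of mathematical induction, the result holds for all N ≥ 1.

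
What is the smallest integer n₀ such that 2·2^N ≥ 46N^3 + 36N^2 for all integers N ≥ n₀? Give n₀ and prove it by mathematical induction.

At N = 16: 131072 < 197632, so the inequality fails and n₀ ≥ 17. We prove 2·2^N ≥ 46N^3 + 36N^2 for all N ≥ 17.
Base step (N = 17): 2·2^N = 262144 and 46N^3 + 36N^2 = 236402, so 262144 ≥ 236402.
For the inductive step, assume it holds for an arbitrary p ≥ 17, so 2·2^p ≥ 46p^3 + 36p^2.
Then 2·2^(p + 1) = 2·(2·2^p) ≥ 2·(46p^3 + 36p^2).
Also, for p ≥ 17 we have 2·(46p^3 + 36p^2) ≥ 46(p+1)^3 + 36(p+1)^2, since 2·(46p^3 + 36p^2) − (46(p+1)^3 + 36(p+1)^2) = 46p^3 - 102p^2 - 210p - 82, which is nonnegative for all p ≥ 17.
Combining, 2·2^(p + 1) ≥ 46(p+1)^3 + 36(p+1)^2.
By the principle of mathematical induction, the result holds for all N ≥ 17.
Hence the smallest such n₀ is 17.

n₀ = 17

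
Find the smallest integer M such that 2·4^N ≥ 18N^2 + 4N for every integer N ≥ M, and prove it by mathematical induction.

At N = 3: 128 < 174, so the inequality fails and M ≥ 4. We prove 2·4^N ≥ 18N^2 + 4N for all N ≥ 4.
Base case (N = 4): 2·4^N = 512 and 18N^2 + 4N = 304, so 512 ≥ 304.
For the inductive step, assume it holds for an arbitrary k ≥ 4, so 2·4^k ≥ 18k^2 + 4k.
Then 2·4^(k + 1) = 4·(2·4^k) ≥ 4·(18k^2 + 4k).
Also, for k ≥ 4 we have 4·(18k^2 + 4k) ≥ 18(k+1)^2 + 4(k+1), since 4·(18k^2 + 4k) − (18(k+1)^2 + 4(k+1)) = 54k^2 - 24k - 22, which is nonnegative for all k ≥ 4.
Combining, 2·4^(k + 1) ≥ 18(k+1)^2 + 4(k+1).
By induction, the statement is established for all N ≥ 4.
Hence the smallest such M is 4.

M = 4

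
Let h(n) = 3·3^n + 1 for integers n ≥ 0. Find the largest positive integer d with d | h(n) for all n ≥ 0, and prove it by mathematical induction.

d = 2

Computing the first values: h(0) = 4 and h(1) = 10; gcd(4, 10) = 2, so d ≤ 2.
We prove 2 | 3·3^n + 1 for all n ≥ 0 by induction on n.
Base step (n = 0): h(0) = 4 = 2·(2), so 2 | h(0).
Suppose the result is true for n = m, i.e. 2 | h(m). Then
h(m+1) = 3·3^(m+1) + 1 = 3·(3·3^m + 1) - 2 = 3·h(m) - 2. The first term is divisible by 2 by the inductive hypothesis, and -2 is divisible by 2. Hence 2 | h(m+1).
By induction, the statement is established for all n ≥ 0.
Therefore the largest such d is 2.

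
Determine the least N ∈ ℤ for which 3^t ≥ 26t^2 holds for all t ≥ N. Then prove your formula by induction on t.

At t = 6: 729 < 936, so the inequality fails and N ≥ 7. We prove 3^t ≥ 26t^2 for all t ≥ 7.
Base step (t = 7): 3^t = 2187 and 26t^2 = 1274, so 2187 ≥ 1274.
For the inductive step, assume it holds for an arbitrary p ≥ 7, so 3^p ≥ 26p^2.
Then 3^(p + 1) = 3·(3^p) ≥ 3·(26p^2).
Also, for p ≥ 7 we have 3·(26p^2) ≥ 26(p+1)^2, since 3 ≥ (1 + 1/p)^2 for all p ≥ 7.
Combining, 3^(p + 1) ≥ 26(p+1)^2.
This completes the induction.
Hence the smallest such N is 7.

N = 7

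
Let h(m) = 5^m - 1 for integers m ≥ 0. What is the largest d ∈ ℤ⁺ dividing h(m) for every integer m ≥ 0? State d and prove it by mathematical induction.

Computing the first values: h(0) = 0 and h(1) = 4; gcd(0, 4) = 4, so d ≤ 4.
We prove 4 | 5^m - 1 for all m ≥ 0 by induction on m.
Base step (m = 0): h(0) = 0 = 4·(0), so 4 | h(0).
Inductive step: assume the claim holds for m = p, i.e. 4 | h(p). Then
h(p+1) = 5^(p+1) - 1 = 5·(5^p - 1) + 4 = 5·h(p) + 4. The first term is divisible by 4 by the inductive hypothesis, and 4 is divisible by 4. Hence 4 | h(p+1).
Hence, by induction on m, the claim holds for every m ≥ 0.
Therefore the largest such d is 4.

d = 4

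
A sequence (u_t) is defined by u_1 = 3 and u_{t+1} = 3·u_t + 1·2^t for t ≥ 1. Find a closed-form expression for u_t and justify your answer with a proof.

u_t = -2^t + 5·3^(t - 1)

Computing the first terms: u_1 = 3, u_2 = 11, u_3 = 37. This suggests u_t = -2^t + 5·3^(t - 1).
Base case (t = 1): the formula gives 3 = 3 = u_1.
Inductive step: suppose the statement holds for some i ≥ 1, so u_i = -2^i + 5·3^(i - 1).
Then u_{i+1} = 3·u_i + 1·2^i = 3·(-2^i + 5·3^(i - 1)) + 1·2^i = -2^(i + 1) + 5·3^i = -2^(i+1) + 5·3^((i+1) - 1),
which is the claimed formula at t = i+1.
By induction, the statement is established for all t ≥ 1.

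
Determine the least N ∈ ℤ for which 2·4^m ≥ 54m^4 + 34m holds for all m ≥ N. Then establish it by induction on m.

N = 9

At m = 8: 131072 < 221456, so the inequality fails and N ≥ 9. We prove 2·4^m ≥ 54m^4 + 34m for all m ≥ 9.
Base case (m = 9): 2·4^m = 524288 and 54m^4 + 34m = 354600, so 524288 ≥ 354600.
Inductive step: suppose the statement holds for some j ≥ 9, so 2·4^j ≥ 54j^4 + 34j.
Then 2·4^(j + 1) = 4·(2·4^j) ≥ 4·(54j^4 + 34j).
Also, for j ≥ 9 we have 4·(54j^4 + 34j) ≥ 54(j+1)^4 + 34(j+1), since 4·(54j^4 + 34j) − (54(j+1)^4 + 34(j+1)) = 162j^4 - 216j^3 - 324j^2 - 114j - 88, which is nonnegative for all j ≥ 9.
Combining, 2·4^(j + 1) ≥ 54(j+1)^4 + 34(j+1).
By induction, the statement is established for all m ≥ 9.
Hence the smallest such N is 9.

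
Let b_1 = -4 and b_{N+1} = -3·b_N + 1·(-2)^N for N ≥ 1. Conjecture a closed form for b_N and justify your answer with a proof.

Computing the first terms: b_1 = -4, b_2 = 10, b_3 = -26. This suggests b_N = (-2)^N - 2(-3)^(N - 1).
Base case (N = 1): the formula gives -4 = -4 = b_1.
For the inductive step, assume it holds for an arbitrary j ≥ 1, so b_j = (-2)^j - 2(-3)^(j - 1).
Then b_{j+1} = -3·b_j + 1·(-2)^j = -3·((-2)^j - 2(-3)^(j - 1)) + 1·(-2)^j = (-2)^(j + 1) - 2(-3)^j = (-2)^(j+1) - 2(-3)^((j+1) - 1),
which is the claimed formula at N = j+1.
Hence, by induction on N, the claim holds for every N ≥ 1.

b_N = (-2)^N - 2(-3)^(N - 1)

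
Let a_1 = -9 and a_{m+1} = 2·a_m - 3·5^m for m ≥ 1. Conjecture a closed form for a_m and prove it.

a_m = -2^(m + 1) - 5^m

Computing the first terms: a_1 = -9, a_2 = -33, a_3 = -141. This suggests a_m = -2^(m + 1) - 5^m.
Base step (m = 1): the formula gives -9 = -9 = a_1.
Inductive step: assume the claim holds for m = p, so a_p = -2^(p + 1) - 5^p.
Then a_{p+1} = 2·a_p - 3·5^p = 2·(-2^(p + 1) - 5^p) - 3·5^p = -2^(p + 2) - 5^(p + 1) = -2^((p+1) + 1) - 5^(p+1),
which is the claimed formula at m = p+1.
By the principle of mathematical induction, the result holds for all m ≥ 1.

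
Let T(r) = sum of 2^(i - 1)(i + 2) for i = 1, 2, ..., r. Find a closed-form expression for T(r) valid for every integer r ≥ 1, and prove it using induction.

We claim T(r) = 2^r(r + 1) - 1 for all r ≥ 1.
Base case (r = 1): T(1) = 3, and the closed form gives 3. They agree.
For the inductive step, assume it holds for an arbitrary i ≥ 1, so T(i) = 2^i(i + 1) - 1.
Then T(i+1) = T(i) + (2^i(i + 3)) = (2^i(i + 1) - 1) + (2^i(i + 3)).
Simplifying, T(i+1) = 2^(i + 1)i + 2^(i + 2) - 1 = 2^(i+1)((i+1) + 1) - 1,
which is the closed form with r = i+1.
Hence, by induction on r, the claim holds for every r ≥ 1.

T(r) = 2^r(r + 1) - 1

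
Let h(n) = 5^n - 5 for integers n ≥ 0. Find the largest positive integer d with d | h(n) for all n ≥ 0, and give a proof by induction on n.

d = 4

Computing the first values: h(0) = -4 and h(1) = 0; gcd(-4, 0) = 4, so d ≤ 4.
We prove 4 | 5^n - 5 for all n ≥ 0 by induction on n.
When n = 0: h(0) = -4 = 4·(-1), so 4 | h(0).
Suppose the result is true for n = r, i.e. 4 | h(r). Then
h(r+1) = 5^(r+1) - 5 = 5·(5^r - 5) + 20 = 5·h(r) + 20. The first term is divisible by 4 by the inductive hypothesis, and 20 is divisible by 4. Hence 4 | h(r+1).
By induction, the statement is established for all n ≥ 0.
Therefore the largest such d is 4.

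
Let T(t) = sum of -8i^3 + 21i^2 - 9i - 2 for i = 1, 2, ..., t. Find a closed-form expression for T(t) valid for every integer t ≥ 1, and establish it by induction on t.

We claim T(t) = -t(2t^3 - 3t^2 - 4t + 3) for all t ≥ 1.
Base step (t = 1): T(1) = 2, and the closed form gives 2. They agree.
Suppose the result is true for t = i, so T(i) = i(-2i^3 + 3i^2 + 4i - 3).
Then T(i+1) = T(i) + (-8i^3 - 3i^2 + 9i + 2) = (i(-2i^3 + 3i^2 + 4i - 3)) + (-8i^3 - 3i^2 + 9i + 2).
Simplifying, T(i+1) = -(i + 1)(2i^3 + 3i^2 - 4i - 2) = -(i+1)(2(i+1)^3 - 3(i+1)^2 - 4(i+1) + 3),
which is the closed form with t = i+1.
Hence, by induction on t, the claim holds for every t ≥ 1.

T(t) = -t(2t^3 - 3t^2 - 4t + 3)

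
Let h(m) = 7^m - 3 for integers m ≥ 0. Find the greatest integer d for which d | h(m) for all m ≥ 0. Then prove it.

d = 2

Computing the first values: h(0) = -2 and h(1) = 4; gcd(-2, 4) = 2, so d ≤ 2.
We prove 2 | 7^m - 3 for all m ≥ 0 by induction on m.
Base step (m = 0): h(0) = -2 = 2·(-1), so 2 | h(0).
Inductive step: assume the claim holds for m = r, i.e. 2 | h(r). Then
h(r+1) = 7^(r+1) - 3 = 7·(7^r - 3) + 18 = 7·h(r) + 18. The first term is divisible by 2 by the inductive hypothesis, and 18 is divisible by 2. Hence 2 | h(r+1).
This completes the induction.
Therefore the largest such d is 2.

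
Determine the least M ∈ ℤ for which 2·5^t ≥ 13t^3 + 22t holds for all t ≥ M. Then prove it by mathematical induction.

At t = 3: 250 < 417, so the inequality fails and M ≥ 4. We prove 2·5^t ≥ 13t^3 + 22t for all t ≥ 4.
For the base case t = 4: 2·5^t = 1250 and 13t^3 + 22t = 920, so 1250 ≥ 920.
Suppose the result is true for t = j, so 2·5^j ≥ 13j^3 + 22j.
Then 2·5^(j + 1) = 5·(2·5^j) ≥ 5·(13j^3 + 22j).
Also, for j ≥ 4 we have 5·(13j^3 + 22j) ≥ 13(j+1)^3 + 22(j+1), since 5·(13j^3 + 22j) − (13(j+1)^3 + 22(j+1)) = 52j^3 - 39j^2 + 49j - 35, which is nonnegative for all j ≥ 4.
Combining, 2·5^(j + 1) ≥ 13(j+1)^3 + 22(j+1).
Hence, by induction on t, the claim holds for every t ≥ 4.
Hence the smallest such M is 4.

M = 4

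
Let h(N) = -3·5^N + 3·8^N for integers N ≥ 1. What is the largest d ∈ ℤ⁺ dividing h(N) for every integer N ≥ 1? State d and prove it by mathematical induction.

d = 9

Computing the first values: h(1) = 9 and h(2) = 117; gcd(9, 117) = 9, so d ≤ 9.
We prove 9 | -3·5^N + 3·8^N for all N ≥ 1 by induction on N.
Base case (N = 1): h(1) = 9 = 9·(1), so 9 | h(1).
Inductive step: suppose the statement holds for some r ≥ 1, i.e. 9 | h(r). Then
h(r+1) − 8·h(r) = (-3·5^(r+1) + 3·8^(r+1)) − 8·(-3·5^r + 3·8^r) = (-3)·5^r·(5 − 8) = (9)·5^r. Since 9 | h(r) by the inductive hypothesis, 9 | 8·h(r); and 9 | 9 since 9 = 9·1. Therefore 9 | h(r+1).
Hence, by induction on N, the claim holds for every N ≥ 1.
Therefore the largest such d is 9.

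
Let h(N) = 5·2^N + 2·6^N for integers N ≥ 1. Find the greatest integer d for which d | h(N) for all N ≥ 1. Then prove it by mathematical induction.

d = 2

Computing the first values: h(1) = 22 and h(2) = 92; gcd(22, 92) = 2, so d ≤ 2.
We prove 2 | 5·2^N + 2·6^N for all N ≥ 1 by induction on N.
Base case (N = 1): h(1) = 22 = 2·(11), so 2 | h(1).
Suppose the result is true for N = p, i.e. 2 | h(p). Then
h(p+1) − 6·h(p) = (5·2^(p+1) + 2·6^(p+1)) − 6·(5·2^p + 2·6^p) = (5)·2^p·(2 − 6) = (-20)·2^p. Since 2 | h(p) by the inductive hypothesis, 2 | 6·h(p); and 2 | -20 since -20 = 2·-10. Therefore 2 | h(p+1).
By induction, the statement is established for all N ≥ 1.
Therefore the largest such d is 2.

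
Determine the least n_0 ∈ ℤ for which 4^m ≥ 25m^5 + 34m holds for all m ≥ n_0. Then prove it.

At m = 10: 1048576 < 2500340, so the inequality fails and n_0 ≥ 11. We prove 4^m ≥ 25m^5 + 34m for all m ≥ 11.
Base case (m = 11): 4^m = 4194304 and 25m^5 + 34m = 4026649, so 4194304 ≥ 4026649.
For the inductive step, assume it holds for an arbitrary j ≥ 11, so 4^j ≥ 25j^5 + 34j.
Then 4^(j + 1) = 4·(4^j) ≥ 4·(25j^5 + 34j).
Also, for j ≥ 11 we have 4·(25j^5 + 34j) ≥ 25(j+1)^5 + 34(j+1), since 4·(25j^5 + 34j) − (25(j+1)^5 + 34(j+1)) = 75j^5 - 125j^4 - 250j^3 - 250j^2 - 23j - 59, which is nonnegative for all j ≥ 11.
Combining, 4^(j + 1) ≥ 25(j+1)^5 + 34(j+1).
Hence, by induction on m, the claim holds for every m ≥ 11.
Hence the smallest such n_0 is 11.

n_0 = 11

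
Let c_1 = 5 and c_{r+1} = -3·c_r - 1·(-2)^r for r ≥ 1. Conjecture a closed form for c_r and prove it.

Computing the first terms: c_1 = 5, c_2 = -13, c_3 = 35. This suggests c_r = -(-2)^r - (-3)^r.
Base step (r = 1): the formula gives 5 = 5 = c_1.
Suppose the result is true for r = m, so c_m = -(-2)^m - (-3)^m.
Then c_{m+1} = -3·c_m - 1·(-2)^m = -3·(-(-2)^m - (-3)^m) - 1·(-2)^m = -(-2)^(m + 1) - (-3)^(m + 1),
which is the claimed formula at r = m+1.
By the principle of mathematical induction, the result holds for all r ≥ 1.

c_r = -(-2)^r - (-3)^r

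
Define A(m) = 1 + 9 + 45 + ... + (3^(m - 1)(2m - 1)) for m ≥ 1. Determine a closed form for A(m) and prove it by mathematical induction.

We claim A(m) = 3^m(m - 1) + 1 for all m ≥ 1.
When m = 1: A(1) = 1, and the closed form gives 1. They agree.
Inductive step: suppose the statement holds for some j ≥ 1, so A(j) = 3^j(j - 1) + 1.
Then A(j+1) = A(j) + (3^j(2j + 1)) = (3^j(j - 1) + 1) + (3^j(2j + 1)).
Simplifying, A(j+1) = 3^(j + 1)j + 1 = 3^(j+1)((j+1) - 1) + 1,
which is the closed form with m = j+1.
This completes the induction.

A(m) = 3^m(m - 1) + 1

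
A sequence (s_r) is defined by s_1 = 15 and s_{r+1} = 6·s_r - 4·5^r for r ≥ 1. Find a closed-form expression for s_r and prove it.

s_r = 4·5^r - 5·6^(r - 1)

Computing the first terms: s_1 = 15, s_2 = 70, s_3 = 320. This suggests s_r = 4·5^r - 5·6^(r - 1).
Base step (r = 1): the formula gives 15 = 15 = s_1.
Suppose the result is true for r = k, so s_k = 4·5^k - 5·6^(k - 1).
Then s_{k+1} = 6·s_k - 4·5^k = 6·(4·5^k - 5·6^(k - 1)) - 4·5^k = 4·5^(k + 1) - 5·6^k = 4·5^(k+1) - 5·6^((k+1) - 1),
which is the claimed formula at r = k+1.
This completes the induction.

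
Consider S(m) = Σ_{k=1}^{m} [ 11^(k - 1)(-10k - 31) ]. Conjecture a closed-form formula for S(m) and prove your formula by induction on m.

S(m) = -11^m(m + 3) + 3

We claim S(m) = -11^m(m + 3) + 3 for all m ≥ 1.
For the base case m = 1: S(1) = -41, and the closed form gives -41. They agree.
For the inductive step, assume it holds for an arbitrary k ≥ 1, so S(k) = -11^k(k + 3) + 3.
Then S(k+1) = S(k) + (11^k(-10k - 41)) = (-11^k(k + 3) + 3) + (11^k(-10k - 41)).
Simplifying, S(k+1) = -11·11^k·k - 44·11^k + 3 = -11^(k+1)((k+1) + 3) + 3,
which is the closed form with m = k+1.
By the principle of mathematical induction, the result holds for all m ≥ 1.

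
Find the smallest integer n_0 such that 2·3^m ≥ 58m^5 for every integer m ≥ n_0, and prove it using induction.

n_0 = 16

At m = 15: 28697814 < 44043750, so the inequality fails and n_0 ≥ 16. We prove 2·3^m ≥ 58m^5 for all m ≥ 16.
For the base case m = 16: 2·3^m = 86093442 and 58m^5 = 60817408, so 86093442 ≥ 60817408.
Suppose the result is true for m = p, so 2·3^p ≥ 58p^5.
Then 2·3^(p + 1) = 3·(2·3^p) ≥ 3·(58p^5).
Also, for p ≥ 16 we have 3·(58p^5) ≥ 58(p+1)^5, since 3 ≥ (1 + 1/p)^5 for all p ≥ 16.
Combining, 2·3^(p + 1) ≥ 58(p+1)^5.
By induction, the statement is established for all m ≥ 16.
Hence the smallest such n_0 is 16.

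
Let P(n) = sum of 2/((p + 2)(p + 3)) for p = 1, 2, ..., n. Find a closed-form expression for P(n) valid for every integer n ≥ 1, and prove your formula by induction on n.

We claim P(n) = 2n/(3(n + 3)) for all n ≥ 1.
Base case (n = 1): P(1) = 1/6, and the closed form gives 1/6. They agree.
For the inductive step, assume it holds for an arbitrary p ≥ 1, so P(p) = 2p/(3(p + 3)).
Then P(p+1) = P(p) + (2/((p + 3)(p + 4))) = (2p/(3(p + 3))) + (2/((p + 3)(p + 4))).
Simplifying, P(p+1) = 2(p + 1)/(3(p + 4)) = 2(p+1)/(3((p+1) + 3)),
which is the closed form with n = p+1.
This completes the induction.

P(n) = 2n/(3(n + 3))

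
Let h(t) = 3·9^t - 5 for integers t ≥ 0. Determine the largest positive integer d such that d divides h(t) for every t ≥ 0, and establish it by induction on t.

d = 2

Computing the first values: h(0) = -2 and h(1) = 22; gcd(-2, 22) = 2, so d ≤ 2.
We prove 2 | 3·9^t - 5 for all t ≥ 0 by induction on t.
When t = 0: h(0) = -2 = 2·(-1), so 2 | h(0).
Suppose the result is true for t = k, i.e. 2 | h(k). Then
h(k+1) = 3·9^(k+1) - 5 = 9·(3·9^k - 5) + 40 = 9·h(k) + 40. The first term is divisible by 2 by the inductive hypothesis, and 40 is divisible by 2. Hence 2 | h(k+1).
Hence, by induction on t, the claim holds for every t ≥ 0.
Therefore the largest such d is 2.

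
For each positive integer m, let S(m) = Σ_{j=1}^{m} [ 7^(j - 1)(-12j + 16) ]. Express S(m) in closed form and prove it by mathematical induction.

We claim S(m) = 7^m(-2m + 3) - 3 for all m ≥ 1.
When m = 1: S(1) = 4, and the closed form gives 4. They agree.
Inductive step: assume the claim holds for m = j, so S(j) = 7^j(-2j + 3) - 3.
Then S(j+1) = S(j) + (7^j(-12j + 4)) = (7^j(-2j + 3) - 3) + (7^j(-12j + 4)).
Simplifying, S(j+1) = -14·7^j·j + 7·7^j - 3 = 7^(j+1)(-2(j+1) + 3) - 3,
which is the closed form with m = j+1.
This completes the induction.

S(m) = 7^m(-2m + 3) - 3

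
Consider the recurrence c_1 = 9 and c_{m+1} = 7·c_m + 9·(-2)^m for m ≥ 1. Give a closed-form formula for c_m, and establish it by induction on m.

c_m = -(-2)^m + 7^m

Computing the first terms: c_1 = 9, c_2 = 45, c_3 = 351. This suggests c_m = -(-2)^m + 7^m.
When m = 1: the formula gives 9 = 9 = c_1.
Inductive step: suppose the statement holds for some j ≥ 1, so c_j = -(-2)^j + 7^j.
Then c_{j+1} = 7·c_j + 9·(-2)^j = 7·(-(-2)^j + 7^j) + 9·(-2)^j = -(-2)^(j + 1) + 7^(j + 1),
which is the claimed formula at m = j+1.
Hence, by induction on m, the claim holds for every m ≥ 1.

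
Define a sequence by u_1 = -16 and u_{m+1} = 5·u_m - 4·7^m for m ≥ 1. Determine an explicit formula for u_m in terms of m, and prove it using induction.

Computing the first terms: u_1 = -16, u_2 = -108, u_3 = -736. This suggests u_m = -2·5^(m - 1) - 2·7^m.
Base case (m = 1): the formula gives -16 = -16 = u_1.
Inductive step: suppose the statement holds for some i ≥ 1, so u_i = -2·5^(i - 1) - 2·7^i.
Then u_{i+1} = 5·u_i - 4·7^i = 5·(-2·5^(i - 1) - 2·7^i) - 4·7^i = -2·5^i - 2·7^(i + 1) = -2·5^((i+1) - 1) - 2·7^(i+1),
which is the claimed formula at m = i+1.
By the principle of mathematical induction, the result holds for all m ≥ 1.

u_m = -2·5^(m - 1) - 2·7^m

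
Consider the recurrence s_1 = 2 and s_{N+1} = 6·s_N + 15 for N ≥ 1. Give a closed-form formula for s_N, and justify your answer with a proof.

s_N = 5·6^(N - 1) - 3

Computing the first terms: s_1 = 2, s_2 = 27, s_3 = 177. This suggests s_N = 5·6^(N - 1) - 3.
Base case (N = 1): the formula gives 2 = 2 = s_1.
Suppose the result is true for N = i, so s_i = 5·6^(i - 1) - 3.
Then s_{i+1} = 6·s_i + 15 = 6·(5·6^(i - 1) - 3) + 15 = 5·6^i - 3 = 5·6^((i+1) - 1) - 3,
which is the claimed formula at N = i+1.
By the principle of mathematical induction, the result holds for all N ≥ 1.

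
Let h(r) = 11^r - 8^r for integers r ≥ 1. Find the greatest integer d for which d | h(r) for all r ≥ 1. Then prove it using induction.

d = 3

Computing the first values: h(1) = 3 and h(2) = 57; gcd(3, 57) = 3, so d ≤ 3.
We prove 3 | 11^r - 8^r for all r ≥ 1 by induction on r.
When r = 1: h(1) = 3 = 3·(1), so 3 | h(1).
For the inductive step, assume it holds for an arbitrary j ≥ 1, i.e. 3 | h(j). Then
11^{j+1} − 8^{j+1} = 11·11^j − 8·8^j = 11·(11^j − 8^j) + (3)·8^j. The first term is divisible by 3 by the inductive hypothesis, and the second term (3)·8^j is divisible by 3 since 3 | 3. Hence 3 | h(j+1).
Hence, by induction on r, the claim holds for every r ≥ 1.
Therefore the largest such d is 3.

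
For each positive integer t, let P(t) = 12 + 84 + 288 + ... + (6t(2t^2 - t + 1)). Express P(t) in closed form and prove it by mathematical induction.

We claim P(t) = t(t + 1)(3t^2 + t + 2) for all t ≥ 1.
Base step (t = 1): P(1) = 12, and the closed form gives 12. They agree.
Inductive step: assume the claim holds for t = r, so P(r) = r(3r^3 + 4r^2 + 3r + 2).
Then P(r+1) = P(r) + (-6(r + 1)(r - 2(r + 1)^2)) = (r(3r^3 + 4r^2 + 3r + 2)) + (-6(r + 1)(r - 2(r + 1)^2)).
Simplifying, P(r+1) = (r + 1)(r + 2)(3r^2 + 7r + 6) = (r+1)((r+1) + 1)(3(r+1)^2 + (r+1) + 2),
which is the closed form with t = r+1.
This completes the induction.

P(t) = t(t + 1)(3t^2 + t + 2)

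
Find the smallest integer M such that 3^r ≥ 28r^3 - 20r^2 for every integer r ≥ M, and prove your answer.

M = 9

At r = 8: 6561 < 13056, so the inequality fails and M ≥ 9. We prove 3^r ≥ 28r^3 - 20r^2 for all r ≥ 9.
For the base case r = 9: 3^r = 19683 and 28r^3 - 20r^2 = 18792, so 19683 ≥ 18792.
Suppose the result is true for r = m, so 3^m ≥ 28m^3 - 20m^2.
Then 3^(m + 1) = 3·(3^m) ≥ 3·(28m^3 - 20m^2).
Also, for m ≥ 9 we have 3·(28m^3 - 20m^2) ≥ 28(m+1)^3 - 20(m+1)^2, since 3·(28m^3 - 20m^2) − (28(m+1)^3 - 20(m+1)^2) = 56m^3 - 124m^2 - 44m - 8, which is nonnegative for all m ≥ 9.
Combining, 3^(m + 1) ≥ 28(m+1)^3 - 20(m+1)^2.
This completes the induction.
Hence the smallest such M is 9.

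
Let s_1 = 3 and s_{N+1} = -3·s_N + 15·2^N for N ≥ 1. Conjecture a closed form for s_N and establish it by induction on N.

Computing the first terms: s_1 = 3, s_2 = 21, s_3 = -3. This suggests s_N = (-3)^N + 3·2^N.
Base step (N = 1): the formula gives 3 = 3 = s_1.
Inductive step: suppose the statement holds for some k ≥ 1, so s_k = (-3)^k + 3·2^k.
Then s_{k+1} = -3·s_k + 15·2^k = -3·((-3)^k + 3·2^k) + 15·2^k = (-3)^(k + 1) + 3·2^(k + 1),
which is the claimed formula at N = k+1.
This completes the induction.

s_N = (-3)^N + 3·2^N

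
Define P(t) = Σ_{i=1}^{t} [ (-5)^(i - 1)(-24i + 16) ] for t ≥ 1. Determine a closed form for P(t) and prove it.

We claim P(t) = 2(-5)^t(2t - 1) + 2 for all t ≥ 1.
Base case (t = 1): P(1) = -8, and the closed form gives -8. They agree.
For the inductive step, assume it holds for an arbitrary i ≥ 1, so P(i) = 2(-5)^i(2i - 1) + 2.
Then P(i+1) = P(i) + ((-5)^i(-24i - 8)) = (2(-5)^i(2i - 1) + 2) + ((-5)^i(-24i - 8)).
Simplifying, P(i+1) = -20(-5)^i·i - 10(-5)^i + 2 = 2(-5)^(i+1)(2(i+1) - 1) + 2,
which is the closed form with t = i+1.
By the principle of mathematical induction, the result holds for all t ≥ 1.

P(t) = 2(-5)^t(2t - 1) + 2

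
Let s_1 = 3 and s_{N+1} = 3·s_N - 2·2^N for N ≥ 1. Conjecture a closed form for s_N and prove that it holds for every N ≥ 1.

Computing the first terms: s_1 = 3, s_2 = 5, s_3 = 7. This suggests s_N = 2^(N + 1) - 3^(N - 1).
For the base case N = 1: the formula gives 3 = 3 = s_1.
For the inductive step, assume it holds for an arbitrary m ≥ 1, so s_m = 2^(m + 1) - 3^(m - 1).
Then s_{m+1} = 3·s_m - 2·2^m = 3·(2^(m + 1) - 3^(m - 1)) - 2·2^m = 2^(m + 2) - 3^m = 2^((m+1) + 1) - 3^((m+1) - 1),
which is the claimed formula at N = m+1.
By the principle of mathematical induction, the result holds for all N ≥ 1.

s_N = 2^(N + 1) - 3^(N - 1)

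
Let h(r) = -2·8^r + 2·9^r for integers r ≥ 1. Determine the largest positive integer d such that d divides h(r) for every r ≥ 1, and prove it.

Computing the first values: h(1) = 2 and h(2) = 34; gcd(2, 34) = 2, so d ≤ 2.
We prove 2 | -2·8^r + 2·9^r for all r ≥ 1 by induction on r.
Base case (r = 1): h(1) = 2 = 2·(1), so 2 | h(1).
Suppose the result is true for r = i, i.e. 2 | h(i). Then
h(i+1) − 9·h(i) = (-2·8^(i+1) + 2·9^(i+1)) − 9·(-2·8^i + 2·9^i) = (-2)·8^i·(8 − 9) = (2)·8^i. Since 2 | h(i) by the inductive hypothesis, 2 | 9·h(i); and 2 | 2 since 2 = 2·1. Therefore 2 | h(i+1).
By induction, the statement is established for all r ≥ 1.
Therefore the largest such d is 2.

d = 2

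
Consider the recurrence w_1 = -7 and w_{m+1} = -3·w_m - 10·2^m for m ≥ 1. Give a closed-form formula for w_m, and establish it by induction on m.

Computing the first terms: w_1 = -7, w_2 = 1, w_3 = -43. This suggests w_m = (-3)^m - 2^(m + 1).
Base case (m = 1): the formula gives -7 = -7 = w_1.
For the inductive step, assume it holds for an arbitrary r ≥ 1, so w_r = (-3)^r - 2^(r + 1).
Then w_{r+1} = -3·w_r - 10·2^r = -3·((-3)^r - 2^(r + 1)) - 10·2^r = (-3)^(r + 1) - 2^(r + 2) = (-3)^(r+1) - 2^((r+1) + 1),
which is the claimed formula at m = r+1.
This completes the induction.

w_m = (-3)^m - 2^(m + 1)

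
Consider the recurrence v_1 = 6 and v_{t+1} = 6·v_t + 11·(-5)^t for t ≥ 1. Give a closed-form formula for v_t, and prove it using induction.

Computing the first terms: v_1 = 6, v_2 = -19, v_3 = 161. This suggests v_t = -(-5)^t + 6^(t - 1).
For the base case t = 1: the formula gives 6 = 6 = v_1.
Inductive step: assume the claim holds for t = i, so v_i = -(-5)^i + 6^(i - 1).
Then v_{i+1} = 6·v_i + 11·(-5)^i = 6·(-(-5)^i + 6^(i - 1)) + 11·(-5)^i = -(-5)^(i + 1) + 6^i = -(-5)^(i+1) + 6^((i+1) - 1),
which is the claimed formula at t = i+1.
This completes the induction.

v_t = -(-5)^t + 6^(t - 1)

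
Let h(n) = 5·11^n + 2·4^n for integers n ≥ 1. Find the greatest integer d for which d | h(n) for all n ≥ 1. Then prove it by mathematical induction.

d = 7

Computing the first values: h(1) = 63 and h(2) = 637; gcd(63, 637) = 7, so d ≤ 7.
We prove 7 | 5·11^n + 2·4^n for all n ≥ 1 by induction on n.
Base case (n = 1): h(1) = 63 = 7·(9), so 7 | h(1).
Inductive step: assume the claim holds for n = r, i.e. 7 | h(r). Then
h(r+1) − 11·h(r) = (5·11^(r+1) + 2·4^(r+1)) − 11·(5·11^r + 2·4^r) = (2)·4^r·(4 − 11) = (-14)·4^r. Since 7 | h(r) by the inductive hypothesis, 7 | 11·h(r); and 7 | -14 since -14 = 7·-2. Therefore 7 | h(r+1).
Hence, by induction on n, the claim holds for every n ≥ 1.
Therefore the largest such d is 7.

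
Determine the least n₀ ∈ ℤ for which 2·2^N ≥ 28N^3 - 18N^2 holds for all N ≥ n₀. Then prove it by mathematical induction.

At N = 15: 65536 < 90450, so the inequality fails and n₀ ≥ 16. We prove 2·2^N ≥ 28N^3 - 18N^2 for all N ≥ 16.
Base case (N = 16): 2·2^N = 131072 and 28N^3 - 18N^2 = 110080, so 131072 ≥ 110080.
Inductive step: assume the claim holds for N = k, so 2·2^k ≥ 28k^3 - 18k^2.
Then 2·2^(k + 1) = 2·(2·2^k) ≥ 2·(28k^3 - 18k^2).
Also, for k ≥ 16 we have 2·(28k^3 - 18k^2) ≥ 28(k+1)^3 - 18(k+1)^2, since 2·(28k^3 - 18k^2) − (28(k+1)^3 - 18(k+1)^2) = 28k^3 - 102k^2 - 48k - 10, which is nonnegative for all k ≥ 16.
Combining, 2·2^(k + 1) ≥ 28(k+1)^3 - 18(k+1)^2.
By the principle of mathematical induction, the result holds for all N ≥ 16.
Hence the smallest such n₀ is 16.

n₀ = 16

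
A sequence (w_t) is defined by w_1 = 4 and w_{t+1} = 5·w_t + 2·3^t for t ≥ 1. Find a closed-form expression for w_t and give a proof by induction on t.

Computing the first terms: w_1 = 4, w_2 = 26, w_3 = 148. This suggests w_t = -3^t + 7·5^(t - 1).
When t = 1: the formula gives 4 = 4 = w_1.
For the inductive step, assume it holds for an arbitrary m ≥ 1, so w_m = -3^m + 7·5^(m - 1).
Then w_{m+1} = 5·w_m + 2·3^m = 5·(-3^m + 7·5^(m - 1)) + 2·3^m = -3^(m + 1) + 7·5^m = -3^(m+1) + 7·5^((m+1) - 1),
which is the claimed formula at t = m+1.
Hence, by induction on t, the claim holds for every t ≥ 1.

w_t = -3^t + 7·5^(t - 1)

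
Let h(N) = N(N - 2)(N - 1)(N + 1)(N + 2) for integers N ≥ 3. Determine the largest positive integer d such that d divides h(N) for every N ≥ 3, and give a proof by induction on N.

d = 120

Computing the first values: h(3) = 120 and h(4) = 720; gcd(120, 720) = 120, so d ≤ 120.
We prove 120 | N(N - 2)(N - 1)(N + 1)(N + 2) for all N ≥ 3 by induction on N.
Base step (N = 3): h(3) = 120 = 120·(1), so 120 | h(3).
Suppose the result is true for N = p, i.e. 120 | h(p). Then
h(p+1) − h(p) = (p-1)·p·(p+1)·(p+2)·(p+3) − (p-2)·(p-1)·p·(p+1)·(p+2) = (p-1)·p·(p+1)·(p+2)·[(p+3) − (p-2)] = 5·(p-1)·p·(p+1)·(p+2). The product of 4 consecutive integers is divisible by (4)! = 24, so h(p+1) − h(p) is divisible by 5·24 = 120. By the inductive hypothesis 120 | h(p), hence 120 | h(p+1).
This completes the induction.
Therefore the largest such d is 120.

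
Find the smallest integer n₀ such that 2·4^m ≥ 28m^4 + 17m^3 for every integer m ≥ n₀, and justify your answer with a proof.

At m = 7: 32768 < 73059, so the inequality fails and n₀ ≥ 8. We prove 2·4^m ≥ 28m^4 + 17m^3 for all m ≥ 8.
When m = 8: 2·4^m = 131072 and 28m^4 + 17m^3 = 123392, so 131072 ≥ 123392.
Inductive step: suppose the statement holds for some i ≥ 8, so 2·4^i ≥ 28i^4 + 17i^3.
Then 2·4^(i + 1) = 4·(2·4^i) ≥ 4·(28i^4 + 17i^3).
Also, for i ≥ 8 we have 4·(28i^4 + 17i^3) ≥ 28(i+1)^4 + 17(i+1)^3, since 4·(28i^4 + 17i^3) − (28(i+1)^4 + 17(i+1)^3) = 84i^4 - 61i^3 - 219i^2 - 163i - 45, which is nonnegative for all i ≥ 8.
Combining, 2·4^(i + 1) ≥ 28(i+1)^4 + 17(i+1)^3.
Hence, by induction on m, the claim holds for every m ≥ 8.
Hence the smallest such n₀ is 8.

n₀ = 8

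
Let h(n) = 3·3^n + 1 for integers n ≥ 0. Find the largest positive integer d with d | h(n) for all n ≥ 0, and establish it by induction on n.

d = 2

Computing the first values: h(0) = 4 and h(1) = 10; gcd(4, 10) = 2, so d ≤ 2.
We prove 2 | 3·3^n + 1 for all n ≥ 0 by induction on n.
Base case (n = 0): h(0) = 4 = 2·(2), so 2 | h(0).
Inductive step: suppose the statement holds for some j ≥ 0, i.e. 2 | h(j). Then
h(j+1) = 3·3^(j+1) + 1 = 3·(3·3^j + 1) - 2 = 3·h(j) - 2. The first term is divisible by 2 by the inductive hypothesis, and -2 is divisible by 2. Hence 2 | h(j+1).
By induction, the statement is established for all n ≥ 0.
Therefore the largest such d is 2.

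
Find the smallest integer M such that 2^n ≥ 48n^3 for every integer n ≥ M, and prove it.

At n = 18: 262144 < 279936, so the inequality fails and M ≥ 19. We prove 2^n ≥ 48n^3 for all n ≥ 19.
For the base case n = 19: 2^n = 524288 and 48n^3 = 329232, so 524288 ≥ 329232.
Inductive step: suppose the statement holds for some i ≥ 19, so 2^i ≥ 48i^3.
Then 2^(i + 1) = 2·(2^i) ≥ 2·(48i^3).
Also, for i ≥ 19 we have 2·(48i^3) ≥ 48(i+1)^3, since 2 ≥ (1 + 1/i)^3 for all i ≥ 19.
Combining, 2^(i + 1) ≥ 48(i+1)^3.
This completes the induction.
Hence the smallest such M is 19.

M = 19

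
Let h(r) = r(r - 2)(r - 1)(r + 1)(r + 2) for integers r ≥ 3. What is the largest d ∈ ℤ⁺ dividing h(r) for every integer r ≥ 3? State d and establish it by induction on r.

Computing the first values: h(3) = 120 and h(4) = 720; gcd(120, 720) = 120, so d ≤ 120.
We prove 120 | r(r - 2)(r - 1)(r + 1)(r + 2) for all r ≥ 3 by induction on r.
Base case (r = 3): h(3) = 120 = 120·(1), so 120 | h(3).
For the inductive step, assume it holds for an arbitrary k ≥ 3, i.e. 120 | h(k). Then
h(k+1) − h(k) = (k-1)·k·(k+1)·(k+2)·(k+3) − (k-2)·(k-1)·k·(k+1)·(k+2) = (k-1)·k·(k+1)·(k+2)·[(k+3) − (k-2)] = 5·(k-1)·k·(k+1)·(k+2). The product of 4 consecutive integers is divisible by (4)! = 24, so h(k+1) − h(k) is divisible by 5·24 = 120. By the inductive hypothesis 120 | h(k), hence 120 | h(k+1).
By the principle of mathematical induction, the result holds for all r ≥ 3.
Therefore the largest such d is 120.

d = 120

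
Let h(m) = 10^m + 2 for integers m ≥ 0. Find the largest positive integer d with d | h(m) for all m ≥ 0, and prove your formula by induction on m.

d = 3

Computing the first values: h(0) = 3 and h(1) = 12; gcd(3, 12) = 3, so d ≤ 3.
We prove 3 | 10^m + 2 for all m ≥ 0 by induction on m.
Base case (m = 0): h(0) = 3 = 3·(1), so 3 | h(0).
Inductive step: suppose the statement holds for some k ≥ 0, i.e. 3 | h(k). Then
h(k+1) = 10^(k+1) + 2 = 10·(10^k + 2) - 18 = 10·h(k) - 18. The first term is divisible by 3 by the inductive hypothesis, and -18 is divisible by 3. Hence 3 | h(k+1).
Hence, by induction on m, the claim holds for every m ≥ 0.
Therefore the largest such d is 3.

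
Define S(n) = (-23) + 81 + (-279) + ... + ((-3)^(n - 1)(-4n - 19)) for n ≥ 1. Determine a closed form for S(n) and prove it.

S(n) = (-3)^n(n + 5) - 5

We claim S(n) = (-3)^n(n + 5) - 5 for all n ≥ 1.
When n = 1: S(1) = -23, and the closed form gives -23. They agree.
Suppose the result is true for n = k, so S(k) = (-3)^k(k + 5) - 5.
Then S(k+1) = S(k) + ((-3)^k(-4k - 23)) = ((-3)^k(k + 5) - 5) + ((-3)^k(-4k - 23)).
Simplifying, S(k+1) = -3(-3)^k·k - 18(-3)^k - 5 = (-3)^(k+1)((k+1) + 5) - 5,
which is the closed form with n = k+1.
By the principle of mathematical induction, the result holds for all n ≥ 1.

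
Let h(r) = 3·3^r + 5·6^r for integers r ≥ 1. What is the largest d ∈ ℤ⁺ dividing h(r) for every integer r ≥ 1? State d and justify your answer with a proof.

Computing the first values: h(1) = 39 and h(2) = 207; gcd(39, 207) = 3, so d ≤ 3.
We prove 3 | 3·3^r + 5·6^r for all r ≥ 1 by induction on r.
When r = 1: h(1) = 39 = 3·(13), so 3 | h(1).
Inductive step: assume the claim holds for r = p, i.e. 3 | h(p). Then
h(p+1) − 6·h(p) = (3·3^(p+1) + 5·6^(p+1)) − 6·(3·3^p + 5·6^p) = (3)·3^p·(3 − 6) = (-9)·3^p. Since 3 | h(p) by the inductive hypothesis, 3 | 6·h(p); and 3 | -9 since -9 = 3·-3. Therefore 3 | h(p+1).
Hence, by induction on r, the claim holds for every r ≥ 1.
Therefore the largest such d is 3.

d = 3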